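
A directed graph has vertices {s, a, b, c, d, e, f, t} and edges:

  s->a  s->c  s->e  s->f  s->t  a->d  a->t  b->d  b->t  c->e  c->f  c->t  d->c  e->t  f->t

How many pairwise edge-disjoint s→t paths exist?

5

Assign every edge capacity 1; by Menger, the answer equals the max flow.
Path s→t (+1); total 1.
Path s→a→t (+1); total 2.
Path s→c→t (+1); total 3.
Path s→e→t (+1); total 4.
Path s→f→t (+1); total 5.
No residual s→t path; max flow = 5.
Certifying cut of size 5: {s→a, s→c, s→e, s→f, s→t}.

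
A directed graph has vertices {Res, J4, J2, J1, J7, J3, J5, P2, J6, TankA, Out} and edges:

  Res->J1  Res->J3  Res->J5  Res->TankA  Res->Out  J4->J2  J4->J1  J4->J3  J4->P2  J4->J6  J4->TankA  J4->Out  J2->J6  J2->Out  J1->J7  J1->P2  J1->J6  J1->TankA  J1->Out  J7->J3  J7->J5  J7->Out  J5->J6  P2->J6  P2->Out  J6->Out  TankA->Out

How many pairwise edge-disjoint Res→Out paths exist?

Assign every edge capacity 1; by Menger, the answer equals the max flow.
Path Res→Out (+1); total 1.
Path Res→J1→Out (+1); total 2.
Path Res→TankA→Out (+1); total 3.
Path Res→J5→J6→Out (+1); total 4.
No residual Res→Out path; max flow = 4.
Certifying cut of size 4: {Res→J1, Res→J5, Res→Out, Res→TankA}.

4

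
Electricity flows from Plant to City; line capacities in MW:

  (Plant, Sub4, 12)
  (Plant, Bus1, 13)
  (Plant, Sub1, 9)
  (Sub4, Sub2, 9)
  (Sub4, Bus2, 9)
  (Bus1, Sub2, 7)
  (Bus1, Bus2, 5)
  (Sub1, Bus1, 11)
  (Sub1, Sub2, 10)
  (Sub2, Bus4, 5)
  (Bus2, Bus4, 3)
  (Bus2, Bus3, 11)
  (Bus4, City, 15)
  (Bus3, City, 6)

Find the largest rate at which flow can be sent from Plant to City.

14

Augment Plant→Sub4→Sub2→Bus4→City: bottleneck 5, flow now 5.
Augment Plant→Sub4→Bus2→Bus4→City: bottleneck 3, flow now 8.
Augment Plant→Sub4→Bus2→Bus3→City: bottleneck 4, flow now 12.
Augment Plant→Bus1→Bus2→Bus3→City: bottleneck 2, flow now 14.
No augmenting path remains; maximum flow = 14.
In the residual graph, reachable from Plant: {Plant, Sub4, Bus1, Sub1, Sub2, Bus2, Bus3}.
Min-cut edges: Sub2→Bus4 (5), Bus2→Bus4 (3), Bus3→City (6); capacity 5 + 3 + 6 = 14.
This cut is saturated, so no flow can exceed 14.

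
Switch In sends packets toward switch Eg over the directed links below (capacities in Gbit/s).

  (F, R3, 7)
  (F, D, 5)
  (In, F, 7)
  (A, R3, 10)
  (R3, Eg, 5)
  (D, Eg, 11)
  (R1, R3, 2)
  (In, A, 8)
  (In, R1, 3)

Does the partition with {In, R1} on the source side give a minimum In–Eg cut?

No — its capacity is 17, but the minimum cut has capacity 10.

Given cut capacity: 8 + 7 + 2 = 17.
Augment In→A→R3→Eg: bottleneck 5, flow now 5.
Augment In→F→D→Eg: bottleneck 5, flow now 10.
No augmenting path remains; maximum flow = 10.
In the residual graph, reachable from In: {In, A, R1, F, R3}.
Min-cut edges: F→D (5), R3→Eg (5); capacity 5 + 5 = 10.
Cut capacity 17 exceeds the max flow 10, so it is not minimum.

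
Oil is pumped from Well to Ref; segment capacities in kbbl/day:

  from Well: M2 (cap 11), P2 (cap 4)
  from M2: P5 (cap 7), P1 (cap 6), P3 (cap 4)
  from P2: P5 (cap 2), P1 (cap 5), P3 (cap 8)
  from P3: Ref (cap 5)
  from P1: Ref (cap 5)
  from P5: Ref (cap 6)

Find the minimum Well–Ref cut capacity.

15

Augment Well→M2→P3→Ref: bottleneck 4, flow now 4.
Augment Well→M2→P1→Ref: bottleneck 5, flow now 9.
Augment Well→M2→P5→Ref: bottleneck 2, flow now 11.
Augment Well→P2→P3→Ref: bottleneck 1, flow now 12.
Augment Well→P2→P5→Ref: bottleneck 2, flow now 14.
Augment Well→P2→P3→M2→P5→Ref: bottleneck 1, flow now 15. (uses reverse residual edge)
No augmenting path remains; maximum flow = 15.
By max-flow min-cut, the minimum cut capacity equals the max flow.
In the residual graph, reachable from Well: {Well}.
Min-cut edges: Well→M2 (11), Well→P2 (4); capacity 11 + 4 = 15.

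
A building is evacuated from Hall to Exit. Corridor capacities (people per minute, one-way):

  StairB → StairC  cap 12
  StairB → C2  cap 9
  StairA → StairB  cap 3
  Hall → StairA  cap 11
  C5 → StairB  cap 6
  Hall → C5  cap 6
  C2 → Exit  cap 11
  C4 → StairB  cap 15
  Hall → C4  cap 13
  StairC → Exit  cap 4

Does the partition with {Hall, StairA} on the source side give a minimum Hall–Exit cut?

Given cut capacity: 6 + 13 + 3 = 22.
Augment Hall→C5→StairB→StairC→Exit: bottleneck 4, flow now 4.
Augment Hall→C5→StairB→C2→Exit: bottleneck 2, flow now 6.
Augment Hall→StairA→StairB→C2→Exit: bottleneck 3, flow now 9.
Augment Hall→C4→StairB→C2→Exit: bottleneck 4, flow now 13.
No augmenting path remains; maximum flow = 13.
In the residual graph, reachable from Hall: {Hall, C5, StairA, C4, StairB, StairC}.
Min-cut edges: StairB→C2 (9), StairC→Exit (4); capacity 9 + 4 = 13.
Cut capacity 22 exceeds the max flow 13, so it is not minimum.

No — its capacity is 22, but the minimum cut has capacity 13.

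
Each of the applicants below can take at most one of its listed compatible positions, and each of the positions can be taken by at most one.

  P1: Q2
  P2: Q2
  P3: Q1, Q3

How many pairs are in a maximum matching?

Unit-capacity flow: source→left, listed edges, right→sink; max matching = max flow.
Augmenting path P1→Q2 (+1); matched 1.
Augmenting path P3→Q1 (+1); matched 2.
No augmenting path remains; maximum matching = 2.
König certificate: {P3, Q2} is a vertex cover of size 2 (every listed pair touches it), so no matching can be larger.

2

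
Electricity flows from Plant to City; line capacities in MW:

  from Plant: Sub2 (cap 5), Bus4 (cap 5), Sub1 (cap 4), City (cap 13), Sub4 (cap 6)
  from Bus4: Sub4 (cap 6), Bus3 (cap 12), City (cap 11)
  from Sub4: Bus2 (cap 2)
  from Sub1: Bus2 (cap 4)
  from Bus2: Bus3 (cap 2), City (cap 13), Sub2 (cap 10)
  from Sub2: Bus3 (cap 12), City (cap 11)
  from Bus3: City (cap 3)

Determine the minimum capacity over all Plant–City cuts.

29

Augment Plant→City: bottleneck 13, flow now 13.
Augment Plant→Bus4→City: bottleneck 5, flow now 18.
Augment Plant→Sub2→City: bottleneck 5, flow now 23.
Augment Plant→Sub4→Bus2→City: bottleneck 2, flow now 25.
Augment Plant→Sub1→Bus2→City: bottleneck 4, flow now 29.
No augmenting path remains; maximum flow = 29.
By max-flow min-cut, the minimum cut capacity equals the max flow.
In the residual graph, reachable from Plant: {Plant, Sub4}.
Min-cut edges: Plant→Bus4 (5), Plant→Sub1 (4), Plant→Sub2 (5), Plant→City (13), Sub4→Bus2 (2); capacity 5 + 4 + 5 + 13 + 2 = 29.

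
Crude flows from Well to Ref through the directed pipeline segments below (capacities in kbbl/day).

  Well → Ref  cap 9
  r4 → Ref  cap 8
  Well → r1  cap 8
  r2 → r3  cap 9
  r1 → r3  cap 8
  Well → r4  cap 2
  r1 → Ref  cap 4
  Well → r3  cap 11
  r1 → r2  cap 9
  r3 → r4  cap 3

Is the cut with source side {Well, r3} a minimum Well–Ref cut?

Given cut capacity: 8 + 2 + 9 + 3 = 22.
Augment Well→Ref: bottleneck 9, flow now 9.
Augment Well→r1→Ref: bottleneck 4, flow now 13.
Augment Well→r4→Ref: bottleneck 2, flow now 15.
Augment Well→r3→r4→Ref: bottleneck 3, flow now 18.
No augmenting path remains; maximum flow = 18.
In the residual graph, reachable from Well: {Well, r1, r2, r3}.
Min-cut edges: Well→r4 (2), Well→Ref (9), r1→Ref (4), r3→r4 (3); capacity 2 + 9 + 4 + 3 = 18.
Cut capacity 22 exceeds the max flow 18, so it is not minimum.

No — its capacity is 22, but the minimum cut has capacity 18.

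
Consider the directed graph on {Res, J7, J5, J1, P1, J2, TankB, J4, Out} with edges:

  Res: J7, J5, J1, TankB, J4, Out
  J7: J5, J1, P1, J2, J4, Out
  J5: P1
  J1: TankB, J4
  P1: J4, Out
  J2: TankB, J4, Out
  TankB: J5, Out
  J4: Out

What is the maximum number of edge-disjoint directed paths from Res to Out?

5

Assign every edge capacity 1; by Menger, the answer equals the max flow.
Path Res→Out (+1); total 1.
Path Res→J7→Out (+1); total 2.
Path Res→TankB→Out (+1); total 3.
Path Res→J4→Out (+1); total 4.
Path Res→J5→P1→Out (+1); total 5.
No residual Res→Out path; max flow = 5.
Certifying cut of size 5: {J4→Out, J5→P1, Res→J7, Res→Out, TankB→Out}.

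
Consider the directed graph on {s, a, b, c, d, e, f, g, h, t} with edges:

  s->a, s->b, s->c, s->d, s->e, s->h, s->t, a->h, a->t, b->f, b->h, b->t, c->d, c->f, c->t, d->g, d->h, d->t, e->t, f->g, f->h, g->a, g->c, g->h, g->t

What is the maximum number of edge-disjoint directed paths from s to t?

Assign every edge capacity 1; by Menger, the answer equals the max flow.
Path s→t (+1); total 1.
Path s→a→t (+1); total 2.
Path s→b→t (+1); total 3.
Path s→c→t (+1); total 4.
Path s→d→t (+1); total 5.
Path s→e→t (+1); total 6.
No residual s→t path; max flow = 6.
Certifying cut of size 6: {s→a, s→b, s→c, s→d, s→e, s→t}.

6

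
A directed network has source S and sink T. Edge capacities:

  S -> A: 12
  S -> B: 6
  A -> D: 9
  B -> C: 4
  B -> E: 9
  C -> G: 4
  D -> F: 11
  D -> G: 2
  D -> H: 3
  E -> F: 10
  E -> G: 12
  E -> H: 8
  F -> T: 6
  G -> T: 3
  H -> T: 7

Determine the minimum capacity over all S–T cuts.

15

Augment S→A→D→F→T: bottleneck 6, flow now 6.
Augment S→A→D→G→T: bottleneck 2, flow now 8.
Augment S→A→D→H→T: bottleneck 1, flow now 9.
Augment S→B→C→G→T: bottleneck 1, flow now 10.
Augment S→B→E→H→T: bottleneck 5, flow now 15.
No augmenting path remains; maximum flow = 15.
By max-flow min-cut, the minimum cut capacity equals the max flow.
In the residual graph, reachable from S: {S, A}.
Min-cut edges: S→B (6), A→D (9); capacity 6 + 9 = 15.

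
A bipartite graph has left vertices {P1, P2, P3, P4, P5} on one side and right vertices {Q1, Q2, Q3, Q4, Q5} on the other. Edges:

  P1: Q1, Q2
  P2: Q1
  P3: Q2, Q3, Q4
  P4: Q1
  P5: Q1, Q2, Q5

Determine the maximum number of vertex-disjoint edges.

Unit-capacity flow: source→left, listed edges, right→sink; max matching = max flow.
Augmenting path P1→Q1 (+1); matched 1.
Augmenting path P3→Q2 (+1); matched 2.
Augmenting path P5→Q5 (+1); matched 3.
Augmenting path P2→Q1→P1→Q2→P3→Q3 (+1); matched 4.
No augmenting path remains; maximum matching = 4.
König certificate: {P1, P3, P5, Q1} is a vertex cover of size 4 (every listed pair touches it), so no matching can be larger.

4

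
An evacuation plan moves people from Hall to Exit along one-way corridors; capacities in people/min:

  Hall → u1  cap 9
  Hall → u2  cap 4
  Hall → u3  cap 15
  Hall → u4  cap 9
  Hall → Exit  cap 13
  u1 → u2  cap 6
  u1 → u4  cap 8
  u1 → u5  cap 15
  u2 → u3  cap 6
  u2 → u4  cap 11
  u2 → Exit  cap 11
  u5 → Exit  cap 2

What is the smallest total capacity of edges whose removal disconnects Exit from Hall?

Augment Hall→Exit: bottleneck 13, flow now 13.
Augment Hall→u2→Exit: bottleneck 4, flow now 17.
Augment Hall→u1→u2→Exit: bottleneck 6, flow now 23.
Augment Hall→u1→u5→Exit: bottleneck 2, flow now 25.
No augmenting path remains; maximum flow = 25.
By max-flow min-cut, the minimum cut capacity equals the max flow.
In the residual graph, reachable from Hall: {Hall, u1, u3, u4, u5}.
Min-cut edges: Hall→u2 (4), Hall→Exit (13), u1→u2 (6), u5→Exit (2); capacity 4 + 13 + 6 + 2 = 25.

25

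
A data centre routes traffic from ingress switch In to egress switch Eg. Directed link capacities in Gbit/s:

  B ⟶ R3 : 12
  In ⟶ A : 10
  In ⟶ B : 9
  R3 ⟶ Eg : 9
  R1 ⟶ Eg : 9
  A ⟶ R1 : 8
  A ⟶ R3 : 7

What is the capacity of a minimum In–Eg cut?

17

Augment In→A→R3→Eg: bottleneck 7, flow now 7.
Augment In→A→R1→Eg: bottleneck 3, flow now 10.
Augment In→B→R3→Eg: bottleneck 2, flow now 12.
Augment In→B→R3→A→R1→Eg: bottleneck 5, flow now 17. (uses reverse residual edge)
No augmenting path remains; maximum flow = 17.
By max-flow min-cut, the minimum cut capacity equals the max flow.
In the residual graph, reachable from In: {In, A, B, R3}.
Min-cut edges: A→R1 (8), R3→Eg (9); capacity 8 + 9 = 17.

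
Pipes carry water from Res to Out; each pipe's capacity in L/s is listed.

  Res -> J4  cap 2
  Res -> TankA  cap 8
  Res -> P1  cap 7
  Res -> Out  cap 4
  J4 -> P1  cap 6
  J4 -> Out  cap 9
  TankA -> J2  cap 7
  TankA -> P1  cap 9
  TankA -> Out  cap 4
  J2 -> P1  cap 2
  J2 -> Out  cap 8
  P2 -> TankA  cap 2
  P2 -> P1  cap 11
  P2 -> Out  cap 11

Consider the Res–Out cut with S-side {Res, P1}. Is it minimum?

Given cut capacity: 2 + 8 + 4 = 14.
Augment Res→Out: bottleneck 4, flow now 4.
Augment Res→J4→Out: bottleneck 2, flow now 6.
Augment Res→TankA→Out: bottleneck 4, flow now 10.
Augment Res→TankA→J2→Out: bottleneck 4, flow now 14.
No augmenting path remains; maximum flow = 14.
Cut capacity 14 equals the max flow, so it is a minimum cut.

Yes — it is a minimum cut (capacity 14).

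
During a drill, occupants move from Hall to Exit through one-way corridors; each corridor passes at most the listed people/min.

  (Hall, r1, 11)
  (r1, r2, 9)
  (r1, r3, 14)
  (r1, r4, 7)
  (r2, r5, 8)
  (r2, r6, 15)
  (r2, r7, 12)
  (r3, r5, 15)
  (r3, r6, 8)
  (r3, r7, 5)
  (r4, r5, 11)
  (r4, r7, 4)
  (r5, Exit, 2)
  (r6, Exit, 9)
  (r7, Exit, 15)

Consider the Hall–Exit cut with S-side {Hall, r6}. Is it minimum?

Given cut capacity: 11 + 9 = 20.
Augment Hall→r1→r2→r5→Exit: bottleneck 2, flow now 2.
Augment Hall→r1→r2→r6→Exit: bottleneck 7, flow now 9.
Augment Hall→r1→r3→r6→Exit: bottleneck 2, flow now 11.
No augmenting path remains; maximum flow = 11.
In the residual graph, reachable from Hall: {Hall}.
Min-cut edges: Hall→r1 (11); capacity 11 = 11.
Cut capacity 20 exceeds the max flow 11, so it is not minimum.

No — its capacity is 20, but the minimum cut has capacity 11.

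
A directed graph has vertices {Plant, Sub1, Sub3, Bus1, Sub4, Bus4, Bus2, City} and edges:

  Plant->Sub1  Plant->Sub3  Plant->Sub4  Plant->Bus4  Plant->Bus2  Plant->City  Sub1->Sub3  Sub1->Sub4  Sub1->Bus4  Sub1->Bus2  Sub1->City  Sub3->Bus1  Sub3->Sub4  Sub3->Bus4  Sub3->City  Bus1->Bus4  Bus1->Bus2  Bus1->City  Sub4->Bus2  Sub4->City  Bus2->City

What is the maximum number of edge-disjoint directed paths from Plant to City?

Assign every edge capacity 1; by Menger, the answer equals the max flow.
Path Plant→City (+1); total 1.
Path Plant→Sub1→City (+1); total 2.
Path Plant→Sub3→City (+1); total 3.
Path Plant→Sub4→City (+1); total 4.
Path Plant→Bus2→City (+1); total 5.
No residual Plant→City path; max flow = 5.
Certifying cut of size 5: {Plant→Bus2, Plant→City, Plant→Sub1, Plant→Sub3, Plant→Sub4}.

5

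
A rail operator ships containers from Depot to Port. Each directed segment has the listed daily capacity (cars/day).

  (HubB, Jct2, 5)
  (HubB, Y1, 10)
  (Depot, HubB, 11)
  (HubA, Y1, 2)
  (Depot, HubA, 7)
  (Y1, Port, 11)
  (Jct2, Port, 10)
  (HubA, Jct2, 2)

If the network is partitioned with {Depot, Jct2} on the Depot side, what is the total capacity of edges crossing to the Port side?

28

Edges leaving {Depot, Jct2}: Depot→HubB (11), Depot→HubA (7), Jct2→Port (10).
Cut capacity = 11 + 7 + 10 = 28.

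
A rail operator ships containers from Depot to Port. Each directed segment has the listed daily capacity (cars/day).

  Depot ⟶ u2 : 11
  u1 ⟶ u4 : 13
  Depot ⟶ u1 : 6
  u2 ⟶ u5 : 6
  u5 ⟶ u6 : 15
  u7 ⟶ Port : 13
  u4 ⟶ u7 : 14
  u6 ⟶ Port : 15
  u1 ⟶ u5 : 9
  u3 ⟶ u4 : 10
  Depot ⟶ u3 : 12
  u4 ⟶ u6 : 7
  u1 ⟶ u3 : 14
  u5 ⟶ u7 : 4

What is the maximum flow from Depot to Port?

22

Augment Depot→u1→u4→u6→Port: bottleneck 6, flow now 6.
Augment Depot→u2→u5→u6→Port: bottleneck 6, flow now 12.
Augment Depot→u3→u4→u6→Port: bottleneck 1, flow now 13.
Augment Depot→u3→u4→u7→Port: bottleneck 9, flow now 22.
No augmenting path remains; maximum flow = 22.
In the residual graph, reachable from Depot: {Depot, u2, u3}.
Min-cut edges: Depot→u1 (6), u2→u5 (6), u3→u4 (10); capacity 6 + 6 + 10 = 22.
This cut is saturated, so no flow can exceed 22.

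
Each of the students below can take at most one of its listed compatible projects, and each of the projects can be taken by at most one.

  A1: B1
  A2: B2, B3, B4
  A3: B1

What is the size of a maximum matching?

2

Unit-capacity flow: source→left, listed edges, right→sink; max matching = max flow.
Augmenting path A1→B1 (+1); matched 1.
Augmenting path A2→B2 (+1); matched 2.
No augmenting path remains; maximum matching = 2.
König certificate: {A2, B1} is a vertex cover of size 2 (every listed pair touches it), so no matching can be larger.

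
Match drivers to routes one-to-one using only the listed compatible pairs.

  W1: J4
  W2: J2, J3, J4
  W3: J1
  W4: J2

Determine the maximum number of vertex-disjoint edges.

4

Unit-capacity flow: source→left, listed edges, right→sink; max matching = max flow.
Augmenting path W1→J4 (+1); matched 1.
Augmenting path W2→J2 (+1); matched 2.
Augmenting path W3→J1 (+1); matched 3.
Augmenting path W4→J2→W2→J3 (+1); matched 4.
No augmenting path remains; maximum matching = 4.
König certificate: {W1, W2, W3, W4} is a vertex cover of size 4 (every listed pair touches it), so no matching can be larger.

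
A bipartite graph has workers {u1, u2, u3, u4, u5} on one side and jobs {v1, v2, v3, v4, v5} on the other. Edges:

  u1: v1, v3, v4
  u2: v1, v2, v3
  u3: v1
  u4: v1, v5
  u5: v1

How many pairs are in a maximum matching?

Unit-capacity flow: source→left, listed edges, right→sink; max matching = max flow.
Augmenting path u1→v1 (+1); matched 1.
Augmenting path u2→v2 (+1); matched 2.
Augmenting path u4→v5 (+1); matched 3.
Augmenting path u3→v1→u1→v3 (+1); matched 4.
No augmenting path remains; maximum matching = 4.
König certificate: {u1, u2, u4, v1} is a vertex cover of size 4 (every listed pair touches it), so no matching can be larger.

4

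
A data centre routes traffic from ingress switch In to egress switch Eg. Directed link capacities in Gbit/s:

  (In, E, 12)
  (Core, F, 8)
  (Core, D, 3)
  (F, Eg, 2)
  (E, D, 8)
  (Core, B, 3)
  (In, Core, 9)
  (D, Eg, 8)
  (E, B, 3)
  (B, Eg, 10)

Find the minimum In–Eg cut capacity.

16

Augment In→E→D→Eg: bottleneck 8, flow now 8.
Augment In→E→B→Eg: bottleneck 3, flow now 11.
Augment In→Core→F→Eg: bottleneck 2, flow now 13.
Augment In→Core→B→Eg: bottleneck 3, flow now 16.
No augmenting path remains; maximum flow = 16.
By max-flow min-cut, the minimum cut capacity equals the max flow.
In the residual graph, reachable from In: {In, E, Core, D, F}.
Min-cut edges: E→B (3), Core→B (3), D→Eg (8), F→Eg (2); capacity 3 + 3 + 8 + 2 = 16.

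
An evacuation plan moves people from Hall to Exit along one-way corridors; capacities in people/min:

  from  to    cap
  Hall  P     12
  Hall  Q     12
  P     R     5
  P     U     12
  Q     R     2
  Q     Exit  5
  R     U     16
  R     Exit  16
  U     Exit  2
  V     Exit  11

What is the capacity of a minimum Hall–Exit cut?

Augment Hall→Q→Exit: bottleneck 5, flow now 5.
Augment Hall→P→R→Exit: bottleneck 5, flow now 10.
Augment Hall→P→U→Exit: bottleneck 2, flow now 12.
Augment Hall→Q→R→Exit: bottleneck 2, flow now 14.
No augmenting path remains; maximum flow = 14.
By max-flow min-cut, the minimum cut capacity equals the max flow.
In the residual graph, reachable from Hall: {Hall, P, Q, U}.
Min-cut edges: P→R (5), Q→R (2), Q→Exit (5), U→Exit (2); capacity 5 + 2 + 5 + 2 = 14.

14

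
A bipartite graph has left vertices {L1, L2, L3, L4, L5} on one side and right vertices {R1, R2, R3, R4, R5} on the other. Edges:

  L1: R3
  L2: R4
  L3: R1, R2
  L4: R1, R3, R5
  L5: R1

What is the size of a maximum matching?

5

Unit-capacity flow: source→left, listed edges, right→sink; max matching = max flow.
Augmenting path L1→R3 (+1); matched 1.
Augmenting path L2→R4 (+1); matched 2.
Augmenting path L3→R1 (+1); matched 3.
Augmenting path L4→R5 (+1); matched 4.
Augmenting path L5→R1→L3→R2 (+1); matched 5.
No augmenting path remains; maximum matching = 5.
König certificate: {L1, L2, L3, L4, L5} is a vertex cover of size 5 (every listed pair touches it), so no matching can be larger.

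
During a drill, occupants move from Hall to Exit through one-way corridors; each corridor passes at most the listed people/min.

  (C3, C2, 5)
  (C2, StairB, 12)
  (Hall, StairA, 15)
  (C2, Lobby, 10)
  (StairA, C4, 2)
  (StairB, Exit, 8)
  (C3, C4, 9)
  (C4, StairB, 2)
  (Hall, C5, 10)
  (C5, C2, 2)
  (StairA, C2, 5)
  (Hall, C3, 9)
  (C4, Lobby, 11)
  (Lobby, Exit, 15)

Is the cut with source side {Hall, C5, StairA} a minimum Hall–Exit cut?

Yes — it is a minimum cut (capacity 18).

Given cut capacity: 9 + 2 + 2 + 5 = 18.
Augment Hall→C3→C4→Lobby→Exit: bottleneck 9, flow now 9.
Augment Hall→C5→C2→Lobby→Exit: bottleneck 2, flow now 11.
Augment Hall→StairA→C4→Lobby→Exit: bottleneck 2, flow now 13.
Augment Hall→StairA→C2→Lobby→Exit: bottleneck 2, flow now 15.
Augment Hall→StairA→C2→StairB→Exit: bottleneck 3, flow now 18.
No augmenting path remains; maximum flow = 18.
Cut capacity 18 equals the max flow, so it is a minimum cut.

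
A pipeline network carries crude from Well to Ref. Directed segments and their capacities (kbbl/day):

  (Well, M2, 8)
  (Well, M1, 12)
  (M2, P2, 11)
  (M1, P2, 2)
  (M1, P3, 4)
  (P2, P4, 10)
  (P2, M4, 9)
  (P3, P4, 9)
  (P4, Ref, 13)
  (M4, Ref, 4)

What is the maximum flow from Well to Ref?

Augment Well→M2→P2→P4→Ref: bottleneck 8, flow now 8.
Augment Well→M1→P2→P4→Ref: bottleneck 2, flow now 10.
Augment Well→M1→P3→P4→Ref: bottleneck 3, flow now 13.
Augment Well→M1→P3→P4→P2→M4→Ref: bottleneck 1, flow now 14. (uses reverse residual edge)
No augmenting path remains; maximum flow = 14.
In the residual graph, reachable from Well: {Well, M1}.
Min-cut edges: Well→M2 (8), M1→P2 (2), M1→P3 (4); capacity 8 + 2 + 4 = 14.
This cut is saturated, so no flow can exceed 14.

14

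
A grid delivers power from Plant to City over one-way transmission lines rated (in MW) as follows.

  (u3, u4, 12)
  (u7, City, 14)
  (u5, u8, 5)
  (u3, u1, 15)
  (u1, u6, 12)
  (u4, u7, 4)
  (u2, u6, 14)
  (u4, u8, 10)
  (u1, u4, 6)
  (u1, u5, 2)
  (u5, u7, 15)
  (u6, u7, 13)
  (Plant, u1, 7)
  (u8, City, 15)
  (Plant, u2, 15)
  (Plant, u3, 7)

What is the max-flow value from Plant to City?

26

Augment Plant→u1→u4→u7→City: bottleneck 4, flow now 4.
Augment Plant→u1→u4→u8→City: bottleneck 2, flow now 6.
Augment Plant→u1→u5→u7→City: bottleneck 1, flow now 7.
Augment Plant→u2→u6→u7→City: bottleneck 9, flow now 16.
Augment Plant→u3→u4→u8→City: bottleneck 7, flow now 23.
Augment Plant→u2→u6→u7→u4→u8→City: bottleneck 1, flow now 24. (uses reverse residual edge)
Augment Plant→u2→u6→u7→u5→u8→City: bottleneck 1, flow now 25. (uses reverse residual edge)
Augment Plant→u2→u6→u7→u4→u1→u5→u8→City: bottleneck 1, flow now 26. (uses reverse residual edge)
No augmenting path remains; maximum flow = 26.
In the residual graph, reachable from Plant: {Plant, u1, u2, u3, u4, u6, u7}.
Min-cut edges: u1→u5 (2), u4→u8 (10), u7→City (14); capacity 2 + 10 + 14 = 26.
This cut is saturated, so no flow can exceed 26.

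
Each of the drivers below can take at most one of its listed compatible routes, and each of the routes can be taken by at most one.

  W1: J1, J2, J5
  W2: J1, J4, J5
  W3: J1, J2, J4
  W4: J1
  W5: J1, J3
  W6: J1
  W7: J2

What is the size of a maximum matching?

5

Unit-capacity flow: source→left, listed edges, right→sink; max matching = max flow.
Augmenting path W1→J1 (+1); matched 1.
Augmenting path W2→J4 (+1); matched 2.
Augmenting path W3→J2 (+1); matched 3.
Augmenting path W5→J3 (+1); matched 4.
Augmenting path W4→J1→W1→J5 (+1); matched 5.
No augmenting path remains; maximum matching = 5.
König certificate: {W5, J1, J2, J4, J5} is a vertex cover of size 5 (every listed pair touches it), so no matching can be larger.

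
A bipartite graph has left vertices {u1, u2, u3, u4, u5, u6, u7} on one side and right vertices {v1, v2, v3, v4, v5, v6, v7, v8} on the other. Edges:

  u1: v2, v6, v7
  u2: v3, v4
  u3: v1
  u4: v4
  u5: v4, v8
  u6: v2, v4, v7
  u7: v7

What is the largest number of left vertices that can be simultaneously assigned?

7

Unit-capacity flow: source→left, listed edges, right→sink; max matching = max flow.
Augmenting path u1→v2 (+1); matched 1.
Augmenting path u2→v3 (+1); matched 2.
Augmenting path u3→v1 (+1); matched 3.
Augmenting path u4→v4 (+1); matched 4.
Augmenting path u5→v8 (+1); matched 5.
Augmenting path u6→v7 (+1); matched 6.
Augmenting path u7→v7→u6→v2→u1→v6 (+1); matched 7.
No augmenting path remains; maximum matching = 7.
König certificate: {u1, u2, u3, u4, u5, u6, u7} is a vertex cover of size 7 (every listed pair touches it), so no matching can be larger.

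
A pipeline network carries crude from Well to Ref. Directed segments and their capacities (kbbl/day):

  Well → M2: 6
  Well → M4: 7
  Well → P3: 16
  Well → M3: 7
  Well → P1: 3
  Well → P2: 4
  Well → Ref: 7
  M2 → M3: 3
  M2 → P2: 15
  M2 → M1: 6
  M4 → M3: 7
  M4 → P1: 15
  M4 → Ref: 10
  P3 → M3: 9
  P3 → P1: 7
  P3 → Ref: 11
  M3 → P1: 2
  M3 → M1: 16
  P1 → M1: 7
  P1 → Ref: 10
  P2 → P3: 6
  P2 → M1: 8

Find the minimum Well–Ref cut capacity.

Augment Well→Ref: bottleneck 7, flow now 7.
Augment Well→M4→Ref: bottleneck 7, flow now 14.
Augment Well→P3→Ref: bottleneck 11, flow now 25.
Augment Well→P1→Ref: bottleneck 3, flow now 28.
Augment Well→P3→P1→Ref: bottleneck 5, flow now 33.
Augment Well→M3→P1→Ref: bottleneck 2, flow now 35.
No augmenting path remains; maximum flow = 35.
By max-flow min-cut, the minimum cut capacity equals the max flow.
In the residual graph, reachable from Well: {Well, M2, P3, M3, P1, P2, M1}.
Min-cut edges: Well→M4 (7), Well→Ref (7), P3→Ref (11), P1→Ref (10); capacity 7 + 7 + 11 + 10 = 35.

35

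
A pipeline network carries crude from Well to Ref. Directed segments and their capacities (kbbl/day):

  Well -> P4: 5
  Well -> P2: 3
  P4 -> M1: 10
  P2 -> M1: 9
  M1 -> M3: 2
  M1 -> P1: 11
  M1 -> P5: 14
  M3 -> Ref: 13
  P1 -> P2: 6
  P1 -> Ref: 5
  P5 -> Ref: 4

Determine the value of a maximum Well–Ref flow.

Augment Well→P4→M1→M3→Ref: bottleneck 2, flow now 2.
Augment Well→P4→M1→P1→Ref: bottleneck 3, flow now 5.
Augment Well→P2→M1→P1→Ref: bottleneck 2, flow now 7.
Augment Well→P2→M1→P5→Ref: bottleneck 1, flow now 8.
No augmenting path remains; maximum flow = 8.
In the residual graph, reachable from Well: {Well}.
Min-cut edges: Well→P4 (5), Well→P2 (3); capacity 5 + 3 = 8.
This cut is saturated, so no flow can exceed 8.

8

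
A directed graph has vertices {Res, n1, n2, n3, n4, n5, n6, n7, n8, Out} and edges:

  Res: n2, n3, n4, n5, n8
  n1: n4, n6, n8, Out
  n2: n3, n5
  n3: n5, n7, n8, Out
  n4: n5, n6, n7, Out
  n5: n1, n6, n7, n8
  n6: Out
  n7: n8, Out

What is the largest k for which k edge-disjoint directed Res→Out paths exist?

Assign every edge capacity 1; by Menger, the answer equals the max flow.
Path Res→n3→Out (+1); total 1.
Path Res→n4→Out (+1); total 2.
Path Res→n5→n1→Out (+1); total 3.
Path Res→n2→n3→n7→Out (+1); total 4.
No residual Res→Out path; max flow = 4.
Certifying cut of size 4: {Res→n2, Res→n3, Res→n4, Res→n5}.

4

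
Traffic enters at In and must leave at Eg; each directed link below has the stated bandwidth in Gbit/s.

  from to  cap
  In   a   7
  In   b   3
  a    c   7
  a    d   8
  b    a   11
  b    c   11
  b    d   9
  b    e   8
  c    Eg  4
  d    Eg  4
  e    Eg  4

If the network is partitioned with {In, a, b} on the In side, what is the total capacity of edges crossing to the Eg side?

Edges leaving {In, a, b}: a→c (7), a→d (8), b→c (11), b→d (9), b→e (8).
Cut capacity = 7 + 8 + 11 + 9 + 8 = 43.

43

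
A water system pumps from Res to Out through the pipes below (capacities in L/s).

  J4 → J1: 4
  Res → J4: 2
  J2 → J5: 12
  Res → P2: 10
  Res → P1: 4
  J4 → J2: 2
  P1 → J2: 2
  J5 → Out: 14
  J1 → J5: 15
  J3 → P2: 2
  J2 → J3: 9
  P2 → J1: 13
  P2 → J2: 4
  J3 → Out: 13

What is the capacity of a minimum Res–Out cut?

Augment Res→J4→J2→J3→Out: bottleneck 2, flow now 2.
Augment Res→P2→J2→J3→Out: bottleneck 4, flow now 6.
Augment Res→P2→J1→J5→Out: bottleneck 6, flow now 12.
Augment Res→P1→J2→J3→Out: bottleneck 2, flow now 14.
No augmenting path remains; maximum flow = 14.
By max-flow min-cut, the minimum cut capacity equals the max flow.
In the residual graph, reachable from Res: {Res, P1}.
Min-cut edges: Res→J4 (2), Res→P2 (10), P1→J2 (2); capacity 2 + 10 + 2 = 14.

14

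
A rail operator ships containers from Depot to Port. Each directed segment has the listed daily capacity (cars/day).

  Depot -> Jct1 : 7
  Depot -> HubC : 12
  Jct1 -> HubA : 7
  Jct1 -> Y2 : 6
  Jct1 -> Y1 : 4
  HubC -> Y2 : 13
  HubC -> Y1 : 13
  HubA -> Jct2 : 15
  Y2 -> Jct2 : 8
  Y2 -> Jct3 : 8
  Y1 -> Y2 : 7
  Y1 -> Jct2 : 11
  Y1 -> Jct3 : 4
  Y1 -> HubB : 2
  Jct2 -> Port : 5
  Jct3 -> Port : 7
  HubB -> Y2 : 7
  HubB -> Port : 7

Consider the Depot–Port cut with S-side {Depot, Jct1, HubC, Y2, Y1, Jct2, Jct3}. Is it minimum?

No — its capacity is 21, but the minimum cut has capacity 14.

Given cut capacity: 7 + 2 + 5 + 7 = 21.
Augment Depot→Jct1→HubA→Jct2→Port: bottleneck 5, flow now 5.
Augment Depot→Jct1→Y2→Jct3→Port: bottleneck 2, flow now 7.
Augment Depot→HubC→Y2→Jct3→Port: bottleneck 5, flow now 12.
Augment Depot→HubC→Y1→HubB→Port: bottleneck 2, flow now 14.
No augmenting path remains; maximum flow = 14.
In the residual graph, reachable from Depot: {Depot, Jct1, HubC, HubA, Y2, Y1, Jct2, Jct3}.
Min-cut edges: Y1→HubB (2), Jct2→Port (5), Jct3→Port (7); capacity 2 + 5 + 7 = 14.
Cut capacity 21 exceeds the max flow 14, so it is not minimum.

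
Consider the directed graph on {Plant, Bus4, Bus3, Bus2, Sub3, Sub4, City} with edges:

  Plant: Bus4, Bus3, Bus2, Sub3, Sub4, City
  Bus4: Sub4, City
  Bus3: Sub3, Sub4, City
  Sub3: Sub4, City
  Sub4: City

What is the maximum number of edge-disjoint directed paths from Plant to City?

Assign every edge capacity 1; by Menger, the answer equals the max flow.
Path Plant→City (+1); total 1.
Path Plant→Bus4→City (+1); total 2.
Path Plant→Bus3→City (+1); total 3.
Path Plant→Sub3→City (+1); total 4.
Path Plant→Sub4→City (+1); total 5.
No residual Plant→City path; max flow = 5.
Certifying cut of size 5: {Plant→Bus3, Plant→Bus4, Plant→City, Plant→Sub3, Plant→Sub4}.

5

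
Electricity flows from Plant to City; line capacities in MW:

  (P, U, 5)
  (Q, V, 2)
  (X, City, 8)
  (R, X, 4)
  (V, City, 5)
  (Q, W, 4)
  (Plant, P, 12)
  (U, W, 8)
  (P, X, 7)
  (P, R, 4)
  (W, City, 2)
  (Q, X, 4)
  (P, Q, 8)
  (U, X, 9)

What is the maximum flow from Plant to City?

12

Augment Plant→P→X→City: bottleneck 7, flow now 7.
Augment Plant→P→Q→V→City: bottleneck 2, flow now 9.
Augment Plant→P→Q→W→City: bottleneck 2, flow now 11.
Augment Plant→P→Q→X→City: bottleneck 1, flow now 12.
No augmenting path remains; maximum flow = 12.
In the residual graph, reachable from Plant: {Plant}.
Min-cut edges: Plant→P (12); capacity 12 = 12.
This cut is saturated, so no flow can exceed 12.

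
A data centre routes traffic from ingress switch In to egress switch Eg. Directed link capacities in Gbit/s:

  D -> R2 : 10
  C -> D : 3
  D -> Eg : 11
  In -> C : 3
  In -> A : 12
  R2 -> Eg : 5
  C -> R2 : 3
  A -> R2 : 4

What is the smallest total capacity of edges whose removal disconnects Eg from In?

Augment In→C→R2→Eg: bottleneck 3, flow now 3.
Augment In→A→R2→Eg: bottleneck 2, flow now 5.
Augment In→A→R2→C→D→Eg: bottleneck 2, flow now 7. (uses reverse residual edge)
No augmenting path remains; maximum flow = 7.
By max-flow min-cut, the minimum cut capacity equals the max flow.
In the residual graph, reachable from In: {In, A}.
Min-cut edges: In→C (3), A→R2 (4); capacity 3 + 4 = 7.

7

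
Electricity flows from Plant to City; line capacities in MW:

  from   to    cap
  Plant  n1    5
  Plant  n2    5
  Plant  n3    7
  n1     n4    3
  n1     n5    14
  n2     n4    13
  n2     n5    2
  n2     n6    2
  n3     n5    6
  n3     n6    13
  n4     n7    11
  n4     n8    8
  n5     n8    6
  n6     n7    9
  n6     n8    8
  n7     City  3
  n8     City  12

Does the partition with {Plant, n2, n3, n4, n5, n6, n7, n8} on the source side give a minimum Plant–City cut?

No — its capacity is 20, but the minimum cut has capacity 15.

Given cut capacity: 5 + 3 + 12 = 20.
Augment Plant→n1→n4→n7→City: bottleneck 3, flow now 3.
Augment Plant→n1→n5→n8→City: bottleneck 2, flow now 5.
Augment Plant→n2→n4→n8→City: bottleneck 5, flow now 10.
Augment Plant→n3→n5→n8→City: bottleneck 4, flow now 14.
Augment Plant→n3→n6→n8→City: bottleneck 1, flow now 15.
No augmenting path remains; maximum flow = 15.
In the residual graph, reachable from Plant: {Plant, n1, n2, n3, n4, n5, n6, n7, n8}.
Min-cut edges: n7→City (3), n8→City (12); capacity 3 + 12 = 15.
Cut capacity 20 exceeds the max flow 15, so it is not minimum.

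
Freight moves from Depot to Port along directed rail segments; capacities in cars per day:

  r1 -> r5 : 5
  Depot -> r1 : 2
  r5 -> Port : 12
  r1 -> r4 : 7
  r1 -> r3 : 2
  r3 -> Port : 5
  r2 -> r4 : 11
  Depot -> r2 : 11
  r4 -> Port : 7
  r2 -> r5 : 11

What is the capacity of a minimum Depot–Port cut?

Augment Depot→r1→r3→Port: bottleneck 2, flow now 2.
Augment Depot→r2→r4→Port: bottleneck 7, flow now 9.
Augment Depot→r2→r5→Port: bottleneck 4, flow now 13.
No augmenting path remains; maximum flow = 13.
By max-flow min-cut, the minimum cut capacity equals the max flow.
In the residual graph, reachable from Depot: {Depot}.
Min-cut edges: Depot→r1 (2), Depot→r2 (11); capacity 2 + 11 = 13.

13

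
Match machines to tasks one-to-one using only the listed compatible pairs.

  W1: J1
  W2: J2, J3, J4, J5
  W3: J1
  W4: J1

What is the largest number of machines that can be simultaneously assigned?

Unit-capacity flow: source→left, listed edges, right→sink; max matching = max flow.
Augmenting path W1→J1 (+1); matched 1.
Augmenting path W2→J2 (+1); matched 2.
No augmenting path remains; maximum matching = 2.
König certificate: {W2, J1} is a vertex cover of size 2 (every listed pair touches it), so no matching can be larger.

2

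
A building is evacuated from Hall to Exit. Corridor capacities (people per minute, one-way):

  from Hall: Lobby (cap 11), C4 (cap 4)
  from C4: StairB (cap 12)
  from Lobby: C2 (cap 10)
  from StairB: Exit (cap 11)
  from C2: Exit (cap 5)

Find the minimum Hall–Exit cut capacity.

9

Augment Hall→C4→StairB→Exit: bottleneck 4, flow now 4.
Augment Hall→Lobby→C2→Exit: bottleneck 5, flow now 9.
No augmenting path remains; maximum flow = 9.
By max-flow min-cut, the minimum cut capacity equals the max flow.
In the residual graph, reachable from Hall: {Hall, Lobby, C2}.
Min-cut edges: Hall→C4 (4), C2→Exit (5); capacity 4 + 5 = 9.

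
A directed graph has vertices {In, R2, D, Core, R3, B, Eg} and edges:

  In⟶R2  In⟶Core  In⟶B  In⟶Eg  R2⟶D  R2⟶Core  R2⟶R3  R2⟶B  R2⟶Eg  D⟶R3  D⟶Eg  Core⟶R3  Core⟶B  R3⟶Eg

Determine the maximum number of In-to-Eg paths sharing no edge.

3

Assign every edge capacity 1; by Menger, the answer equals the max flow.
Path In→Eg (+1); total 1.
Path In→R2→Eg (+1); total 2.
Path In→Core→R3→Eg (+1); total 3.
No residual In→Eg path; max flow = 3.
Certifying cut of size 3: {In→Core, In→Eg, In→R2}.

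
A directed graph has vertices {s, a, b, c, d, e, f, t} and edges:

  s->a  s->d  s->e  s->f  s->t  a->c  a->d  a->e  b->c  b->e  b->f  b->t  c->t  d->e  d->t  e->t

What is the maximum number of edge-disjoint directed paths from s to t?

4

Assign every edge capacity 1; by Menger, the answer equals the max flow.
Path s→t (+1); total 1.
Path s→d→t (+1); total 2.
Path s→e→t (+1); total 3.
Path s→a→c→t (+1); total 4.
No residual s→t path; max flow = 4.
Certifying cut of size 4: {s→a, s→d, s→e, s→t}.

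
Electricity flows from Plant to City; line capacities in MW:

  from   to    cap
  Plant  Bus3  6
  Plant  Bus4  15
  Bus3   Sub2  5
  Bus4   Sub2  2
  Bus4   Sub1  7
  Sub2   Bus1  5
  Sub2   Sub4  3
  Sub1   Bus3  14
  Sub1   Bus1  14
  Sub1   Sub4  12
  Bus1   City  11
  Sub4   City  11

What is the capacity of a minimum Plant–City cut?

14

Augment Plant→Bus3→Sub2→Bus1→City: bottleneck 5, flow now 5.
Augment Plant→Bus4→Sub2→Sub4→City: bottleneck 2, flow now 7.
Augment Plant→Bus4→Sub1→Bus1→City: bottleneck 6, flow now 13.
Augment Plant→Bus4→Sub1→Sub4→City: bottleneck 1, flow now 14.
No augmenting path remains; maximum flow = 14.
By max-flow min-cut, the minimum cut capacity equals the max flow.
In the residual graph, reachable from Plant: {Plant, Bus3, Bus4}.
Min-cut edges: Bus3→Sub2 (5), Bus4→Sub2 (2), Bus4→Sub1 (7); capacity 5 + 2 + 7 = 14.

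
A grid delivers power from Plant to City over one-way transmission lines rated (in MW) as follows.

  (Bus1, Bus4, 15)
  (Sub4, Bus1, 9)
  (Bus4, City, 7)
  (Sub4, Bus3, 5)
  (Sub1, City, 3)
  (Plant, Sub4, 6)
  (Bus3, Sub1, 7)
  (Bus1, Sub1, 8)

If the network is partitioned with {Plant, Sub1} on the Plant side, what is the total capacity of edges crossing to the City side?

9

Edges leaving {Plant, Sub1}: Plant→Sub4 (6), Sub1→City (3).
Cut capacity = 6 + 3 = 9.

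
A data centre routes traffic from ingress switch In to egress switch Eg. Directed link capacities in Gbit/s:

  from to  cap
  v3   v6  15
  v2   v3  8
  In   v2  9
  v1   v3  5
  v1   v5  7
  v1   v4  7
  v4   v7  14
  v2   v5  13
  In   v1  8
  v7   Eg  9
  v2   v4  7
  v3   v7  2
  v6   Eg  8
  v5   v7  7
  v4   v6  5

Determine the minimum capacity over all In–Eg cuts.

17

Augment In→v1→v3→v6→Eg: bottleneck 5, flow now 5.
Augment In→v1→v4→v6→Eg: bottleneck 3, flow now 8.
Augment In→v2→v3→v7→Eg: bottleneck 2, flow now 10.
Augment In→v2→v4→v7→Eg: bottleneck 7, flow now 17.
No augmenting path remains; maximum flow = 17.
By max-flow min-cut, the minimum cut capacity equals the max flow.
In the residual graph, reachable from In: {In}.
Min-cut edges: In→v1 (8), In→v2 (9); capacity 8 + 9 = 17.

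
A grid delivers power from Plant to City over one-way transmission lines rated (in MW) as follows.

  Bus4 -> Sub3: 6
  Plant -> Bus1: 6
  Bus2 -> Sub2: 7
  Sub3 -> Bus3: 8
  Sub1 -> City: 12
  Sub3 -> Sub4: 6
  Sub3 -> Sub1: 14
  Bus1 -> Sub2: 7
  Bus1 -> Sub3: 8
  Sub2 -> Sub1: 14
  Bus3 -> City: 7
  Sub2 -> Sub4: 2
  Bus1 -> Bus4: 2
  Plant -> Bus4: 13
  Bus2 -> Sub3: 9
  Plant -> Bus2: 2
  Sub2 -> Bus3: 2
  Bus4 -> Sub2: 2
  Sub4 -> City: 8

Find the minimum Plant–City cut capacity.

Augment Plant→Bus2→Sub2→Bus3→City: bottleneck 2, flow now 2.
Augment Plant→Bus1→Sub2→Sub1→City: bottleneck 6, flow now 8.
Augment Plant→Bus4→Sub2→Sub1→City: bottleneck 2, flow now 10.
Augment Plant→Bus4→Sub3→Bus3→City: bottleneck 5, flow now 15.
Augment Plant→Bus4→Sub3→Sub1→City: bottleneck 1, flow now 16.
No augmenting path remains; maximum flow = 16.
By max-flow min-cut, the minimum cut capacity equals the max flow.
In the residual graph, reachable from Plant: {Plant, Bus4}.
Min-cut edges: Plant→Bus2 (2), Plant→Bus1 (6), Bus4→Sub2 (2), Bus4→Sub3 (6); capacity 2 + 6 + 2 + 6 = 16.

16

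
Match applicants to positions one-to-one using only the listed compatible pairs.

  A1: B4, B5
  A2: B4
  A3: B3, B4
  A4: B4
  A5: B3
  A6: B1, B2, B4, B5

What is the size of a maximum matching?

Unit-capacity flow: source→left, listed edges, right→sink; max matching = max flow.
Augmenting path A1→B4 (+1); matched 1.
Augmenting path A3→B3 (+1); matched 2.
Augmenting path A6→B1 (+1); matched 3.
Augmenting path A2→B4→A1→B5 (+1); matched 4.
No augmenting path remains; maximum matching = 4.
König certificate: {A1, A6, B3, B4} is a vertex cover of size 4 (every listed pair touches it), so no matching can be larger.

4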